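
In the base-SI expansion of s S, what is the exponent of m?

S = 1/Ω (conductance is reciprocal resistance),
    = kg⁻¹·m⁻²·s³·A².
Combining: s·S = s · (kg⁻¹·m⁻²·s³·A²) = kg⁻¹·m⁻²·s⁴·A².
The exponent of m is -2.

-2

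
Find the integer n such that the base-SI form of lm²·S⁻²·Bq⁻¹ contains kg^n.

2

lm = cd.
So lm² = cd².
S = kg⁻¹·m⁻²·s³·A².
So S⁻² = kg²·m⁴·s⁻⁶·A⁻⁴.
Bq = s⁻¹.
So Bq⁻¹ = s.
Combining: lm²·S⁻²·Bq⁻¹ = cd² · (kg²·m⁴·s⁻⁶·A⁻⁴) · s = kg²·m⁴·s⁻⁵·A⁻⁴·cd².
The exponent of kg is 2.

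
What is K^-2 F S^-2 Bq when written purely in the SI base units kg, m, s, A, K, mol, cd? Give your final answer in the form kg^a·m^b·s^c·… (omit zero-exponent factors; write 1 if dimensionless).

kg·m²·s⁻³·A⁻²·K⁻²

F = kg⁻¹·m⁻²·s⁴·A².
S = kg⁻¹·m⁻²·s³·A².
So S⁻² = kg²·m⁴·s⁻⁶·A⁻⁴.
Bq = s⁻¹.
Combining: K⁻²·F·S⁻²·Bq = K⁻² · (kg⁻¹·m⁻²·s⁴·A²) · (kg²·m⁴·s⁻⁶·A⁻⁴) · s⁻¹ = kg·m²·s⁻³·A⁻²·K⁻².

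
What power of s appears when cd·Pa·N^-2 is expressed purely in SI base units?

2

Pa = kg·m⁻¹·s⁻².
N = kg·m·s⁻².
So N⁻² = kg⁻²·m⁻²·s⁴.
Combining: cd·Pa·N⁻² = cd · (kg·m⁻¹·s⁻²) · (kg⁻²·m⁻²·s⁴) = kg⁻¹·m⁻³·s²·cd.
The exponent of s is 2.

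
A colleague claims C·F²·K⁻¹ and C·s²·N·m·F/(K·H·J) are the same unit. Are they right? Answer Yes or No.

Left side:
  C = A·s = s·A (charge = current × time).
  F = C/V (capacitance = charge per voltage),
      = A·s/(kg·m²·s⁻³·A⁻¹) (substituting C and V),
      = kg⁻¹·m⁻²·s⁴·A².
  So F² = kg⁻²·m⁻⁴·s⁸·A⁴.
  Combining: C·F²·K⁻¹ = (s·A) · (kg⁻²·m⁻⁴·s⁸·A⁴) · K⁻¹ = kg⁻²·m⁻⁴·s⁹·A⁵·K⁻¹.
Right side:
  C = s·A.
  N = kg·m·s⁻².
  H = kg·m²·s⁻²·A⁻².
  So H⁻¹ = kg⁻¹·m⁻²·s²·A².
  J = kg·m²·s⁻².
  So J⁻¹ = kg⁻¹·m⁻²·s².
  F = kg⁻¹·m⁻²·s⁴·A².
  Combining: C·s²·N·m·K⁻¹·H⁻¹·J⁻¹·F = (s·A) · s² · (kg·m·s⁻²) · m · K⁻¹ · (kg⁻¹·m⁻²·s²·A²) · (kg⁻¹·m⁻²·s²) · (kg⁻¹·m⁻²·s⁴·A²) = kg⁻²·m⁻⁴·s⁹·A⁵·K⁻¹.
Both reduce to kg⁻²·m⁻⁴·s⁹·A⁵·K⁻¹.

Yes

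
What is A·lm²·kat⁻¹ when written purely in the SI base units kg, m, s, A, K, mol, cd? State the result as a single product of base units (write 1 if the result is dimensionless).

lm = cd.
So lm² = cd².
kat = s⁻¹·mol.
So kat⁻¹ = s·mol⁻¹.
Combining: A·lm²·kat⁻¹ = A · cd² · (s·mol⁻¹) = s·A·mol⁻¹·cd².

s·A·mol⁻¹·cd²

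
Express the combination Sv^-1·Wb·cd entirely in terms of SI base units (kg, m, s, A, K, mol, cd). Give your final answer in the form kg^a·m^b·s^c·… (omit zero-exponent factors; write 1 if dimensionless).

Sv = J/kg (equivalent dose = energy per mass),
    = m²·s⁻².
So Sv⁻¹ = m⁻²·s².
Wb = V·s (flux: a volt is a weber per second),
    = kg·m²·s⁻²·A⁻¹.
Combining: Sv⁻¹·Wb·cd = (m⁻²·s²) · (kg·m²·s⁻²·A⁻¹) · cd = kg·A⁻¹·cd.

kg·A⁻¹·cd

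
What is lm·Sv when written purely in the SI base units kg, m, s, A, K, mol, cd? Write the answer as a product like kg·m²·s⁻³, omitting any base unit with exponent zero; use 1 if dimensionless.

lm = cd·sr = cd (luminous flux; sr is dimensionless).
Sv = J/kg (equivalent dose = energy per mass),
    = m²·s⁻².
Combining: lm·Sv = cd · (m²·s⁻²) = m²·s⁻²·cd.

m²·s⁻²·cd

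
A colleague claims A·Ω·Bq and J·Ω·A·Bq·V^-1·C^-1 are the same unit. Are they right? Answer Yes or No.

Yes

Left side:
  Ω = V/A (resistance = voltage per current),
      = kg·m²·s⁻³·A⁻².
  Bq = 1/s = s⁻¹ (activity is decays per second).
  Combining: A·Ω·Bq = A · (kg·m²·s⁻³·A⁻²) · s⁻¹ = kg·m²·s⁻⁴·A⁻¹.
Right side:
  J = N·m (work = force × distance),
      = kg·m²·s⁻².
  Ω = V/A (resistance = voltage per current),
      = kg·m²·s⁻³·A⁻².
  Bq = 1/s = s⁻¹ (activity is decays per second).
  V = W/A (potential = power per current),
      = kg·m²·s⁻³·A⁻¹.
  So V⁻¹ = kg⁻¹·m⁻²·s³·A.
  C = A·s = s·A (charge = current × time).
  So C⁻¹ = s⁻¹·A⁻¹.
  Combining: J·Ω·A·Bq·V⁻¹·C⁻¹ = (kg·m²·s⁻²) · (kg·m²·s⁻³·A⁻²) · A · s⁻¹ · (kg⁻¹·m⁻²·s³·A) · (s⁻¹·A⁻¹) = kg·m²·s⁻⁴·A⁻¹.
Both reduce to kg·m²·s⁻⁴·A⁻¹.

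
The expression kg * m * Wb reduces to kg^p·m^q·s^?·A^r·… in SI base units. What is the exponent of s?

-2

Wb = V·s (flux: a volt is a weber per second),
    = kg·m²·s⁻²·A⁻¹.
Combining: kg·m·Wb = kg · m · (kg·m²·s⁻²·A⁻¹) = kg²·m³·s⁻²·A⁻¹.
The exponent of s is -2.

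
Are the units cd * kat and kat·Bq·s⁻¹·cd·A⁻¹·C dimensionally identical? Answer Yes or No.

Left side:
  kat = s⁻¹·mol.
  Combining: cd·kat = cd · (s⁻¹·mol) = s⁻¹·mol·cd.
Right side:
  kat = s⁻¹·mol.
  Bq = s⁻¹.
  C = s·A.
  Combining: kat·Bq·s⁻¹·cd·A⁻¹·C = (s⁻¹·mol) · s⁻¹ · s⁻¹ · cd · A⁻¹ · (s·A) = s⁻²·mol·cd.
Left is s⁻¹·mol·cd; right is s⁻²·mol·cd — different.

No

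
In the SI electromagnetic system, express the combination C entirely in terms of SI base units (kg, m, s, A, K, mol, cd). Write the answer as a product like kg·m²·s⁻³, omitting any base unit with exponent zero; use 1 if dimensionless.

s·A

C = A·s = s·A (charge = current × time).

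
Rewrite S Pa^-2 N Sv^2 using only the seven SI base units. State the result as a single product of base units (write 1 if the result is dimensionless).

S = 1/Ω (conductance is reciprocal resistance),
    = kg⁻¹·m⁻²·s³·A².
Pa = N/m² (pressure = force per area),
    = kg·m⁻¹·s⁻².
So Pa⁻² = kg⁻²·m²·s⁴.
N = kg·m/s² = kg·m·s⁻² (force = mass × acceleration).
Sv = J/kg (equivalent dose = energy per mass),
    = m²·s⁻².
So Sv² = m⁴·s⁻⁴.
Combining: S·Pa⁻²·N·Sv² = (kg⁻¹·m⁻²·s³·A²) · (kg⁻²·m²·s⁴) · (kg·m·s⁻²) · (m⁴·s⁻⁴) = kg⁻²·m⁵·s·A².

kg⁻²·m⁵·s·A²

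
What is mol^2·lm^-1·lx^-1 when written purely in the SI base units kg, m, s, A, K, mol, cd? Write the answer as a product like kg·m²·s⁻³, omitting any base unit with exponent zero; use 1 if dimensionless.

m²·mol²·cd⁻²

lm = cd.
So lm⁻¹ = cd⁻¹.
lx = m⁻²·cd.
So lx⁻¹ = m²·cd⁻¹.
Combining: mol²·lm⁻¹·lx⁻¹ = mol² · cd⁻¹ · (m²·cd⁻¹) = m²·mol²·cd⁻².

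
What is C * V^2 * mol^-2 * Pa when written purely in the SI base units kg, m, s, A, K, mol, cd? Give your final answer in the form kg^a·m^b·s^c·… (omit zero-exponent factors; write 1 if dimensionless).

C = A·s = s·A (charge = current × time).
V = W/A (potential = power per current),
    = kg·m²·s⁻³·A⁻¹.
So V² = kg²·m⁴·s⁻⁶·A⁻².
Pa = N/m² (pressure = force per area),
    = kg·m⁻¹·s⁻².
Combining: C·V²·mol⁻²·Pa = (s·A) · (kg²·m⁴·s⁻⁶·A⁻²) · mol⁻² · (kg·m⁻¹·s⁻²) = kg³·m³·s⁻⁷·A⁻¹·mol⁻².

kg³·m³·s⁻⁷·A⁻¹·mol⁻²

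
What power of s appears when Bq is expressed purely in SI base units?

-1

Bq = s⁻¹.
The exponent of s is -1.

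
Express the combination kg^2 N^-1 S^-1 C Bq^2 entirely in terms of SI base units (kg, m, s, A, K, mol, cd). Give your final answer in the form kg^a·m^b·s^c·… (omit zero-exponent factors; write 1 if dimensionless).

N = kg·m/s² = kg·m·s⁻² (force = mass × acceleration).
So N⁻¹ = kg⁻¹·m⁻¹·s².
S = 1/Ω (conductance is reciprocal resistance),
    = kg⁻¹·m⁻²·s³·A².
So S⁻¹ = kg·m²·s⁻³·A⁻².
C = A·s = s·A (charge = current × time).
Bq = 1/s = s⁻¹ (activity is decays per second).
So Bq² = s⁻².
Combining: kg²·N⁻¹·S⁻¹·C·Bq² = kg² · (kg⁻¹·m⁻¹·s²) · (kg·m²·s⁻³·A⁻²) · (s·A) · s⁻² = kg²·m·s⁻²·A⁻¹.

kg²·m·s⁻²·A⁻¹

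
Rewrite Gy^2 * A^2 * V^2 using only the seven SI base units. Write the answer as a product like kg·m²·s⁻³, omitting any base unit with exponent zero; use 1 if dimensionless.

kg²·m⁸·s⁻¹⁰

Gy = J/kg (absorbed dose = energy per mass),
    = m²·s⁻².
So Gy² = m⁴·s⁻⁴.
V = W/A (potential = power per current),
    = kg·m²·s⁻³·A⁻¹.
So V² = kg²·m⁴·s⁻⁶·A⁻².
Combining: Gy²·A²·V² = (m⁴·s⁻⁴) · A² · (kg²·m⁴·s⁻⁶·A⁻²) = kg²·m⁸·s⁻¹⁰.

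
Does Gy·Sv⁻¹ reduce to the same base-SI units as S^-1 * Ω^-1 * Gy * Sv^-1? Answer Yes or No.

Left side:
  Gy = m²·s⁻².
  Sv = m²·s⁻².
  So Sv⁻¹ = m⁻²·s².
  Combining: Gy·Sv⁻¹ = (m²·s⁻²) · (m⁻²·s²) = 1.
Right side:
  S = 1/Ω (conductance is reciprocal resistance),
      = kg⁻¹·m⁻²·s³·A².
  So S⁻¹ = kg·m²·s⁻³·A⁻².
  Ω = V/A (resistance = voltage per current),
      = kg·m²·s⁻³·A⁻².
  So Ω⁻¹ = kg⁻¹·m⁻²·s³·A².
  Gy = J/kg (absorbed dose = energy per mass),
      = m²·s⁻².
  Sv = J/kg (equivalent dose = energy per mass),
      = m²·s⁻².
  So Sv⁻¹ = m⁻²·s².
  Combining: S⁻¹·Ω⁻¹·Gy·Sv⁻¹ = (kg·m²·s⁻³·A⁻²) · (kg⁻¹·m⁻²·s³·A²) · (m²·s⁻²) · (m⁻²·s²) = 1.
Both reduce to 1.

Yes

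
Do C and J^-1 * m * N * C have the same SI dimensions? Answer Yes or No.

Yes

Left side:
  C = s·A.
Right side:
  J = N·m (work = force × distance),
      = kg·m²·s⁻².
  So J⁻¹ = kg⁻¹·m⁻²·s².
  N = kg·m/s² = kg·m·s⁻² (force = mass × acceleration).
  C = A·s = s·A (charge = current × time).
  Combining: J⁻¹·m·N·C = (kg⁻¹·m⁻²·s²) · m · (kg·m·s⁻²) · (s·A) = s·A.
Both reduce to s·A.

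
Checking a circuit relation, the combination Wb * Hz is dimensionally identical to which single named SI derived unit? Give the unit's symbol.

Wb = kg·m²·s⁻²·A⁻¹.
Hz = s⁻¹.
Combining: Wb·Hz = (kg·m²·s⁻²·A⁻¹) · s⁻¹ = kg·m²·s⁻³·A⁻¹.
kg·m²·s⁻³·A⁻¹ is the base-SI form of the volt.

V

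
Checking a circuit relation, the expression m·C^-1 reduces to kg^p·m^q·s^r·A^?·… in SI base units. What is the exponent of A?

C = A·s = s·A (charge = current × time).
So C⁻¹ = s⁻¹·A⁻¹.
Combining: m·C⁻¹ = m · (s⁻¹·A⁻¹) = m·s⁻¹·A⁻¹.
The exponent of A is -1.

-1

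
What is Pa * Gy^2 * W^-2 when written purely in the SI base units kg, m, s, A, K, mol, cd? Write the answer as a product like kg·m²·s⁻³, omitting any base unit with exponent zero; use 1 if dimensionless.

kg⁻¹·m⁻¹

Pa = N/m² (pressure = force per area),
    = kg·m⁻¹·s⁻².
Gy = J/kg (absorbed dose = energy per mass),
    = m²·s⁻².
So Gy² = m⁴·s⁻⁴.
W = J/s (power = energy per time),
    = kg·m²·s⁻³.
So W⁻² = kg⁻²·m⁻⁴·s⁶.
Combining: Pa·Gy²·W⁻² = (kg·m⁻¹·s⁻²) · (m⁴·s⁻⁴) · (kg⁻²·m⁻⁴·s⁶) = kg⁻¹·m⁻¹.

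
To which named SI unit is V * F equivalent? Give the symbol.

V = W/A (potential = power per current),
    = kg·m²·s⁻³·A⁻¹.
F = C/V (capacitance = charge per voltage),
    = A·s/(kg·m²·s⁻³·A⁻¹) (substituting C and V),
    = kg⁻¹·m⁻²·s⁴·A².
Combining: V·F = (kg·m²·s⁻³·A⁻¹) · (kg⁻¹·m⁻²·s⁴·A²) = s·A.
s·A is the base-SI form of the coulomb.

C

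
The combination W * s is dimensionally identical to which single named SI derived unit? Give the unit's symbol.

W = kg·m²·s⁻³.
Combining: W·s = (kg·m²·s⁻³) · s = kg·m²·s⁻².
kg·m²·s⁻² is the base-SI form of the joule.

J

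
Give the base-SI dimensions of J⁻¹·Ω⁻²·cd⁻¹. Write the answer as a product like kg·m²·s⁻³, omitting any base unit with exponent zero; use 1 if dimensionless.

kg⁻³·m⁻⁶·s⁸·A⁴·cd⁻¹

J = N·m (work = force × distance),
    = kg·m²·s⁻².
So J⁻¹ = kg⁻¹·m⁻²·s².
Ω = V/A (resistance = voltage per current),
    = kg·m²·s⁻³·A⁻².
So Ω⁻² = kg⁻²·m⁻⁴·s⁶·A⁴.
Combining: J⁻¹·Ω⁻²·cd⁻¹ = (kg⁻¹·m⁻²·s²) · (kg⁻²·m⁻⁴·s⁶·A⁴) · cd⁻¹ = kg⁻³·m⁻⁶·s⁸·A⁴·cd⁻¹.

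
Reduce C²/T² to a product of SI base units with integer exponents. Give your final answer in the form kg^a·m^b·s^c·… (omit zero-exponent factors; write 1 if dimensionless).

C = A·s = s·A (charge = current × time).
So C² = s²·A².
T = Wb/m² (flux density = flux per area),
    = kg·s⁻²·A⁻¹.
So T⁻² = kg⁻²·s⁴·A².
Combining: C²·T⁻² = (s²·A²) · (kg⁻²·s⁴·A²) = kg⁻²·s⁶·A⁴.

kg⁻²·s⁶·A⁴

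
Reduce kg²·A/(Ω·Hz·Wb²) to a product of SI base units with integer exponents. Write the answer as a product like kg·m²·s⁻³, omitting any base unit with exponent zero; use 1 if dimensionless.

Ω = kg·m²·s⁻³·A⁻².
So Ω⁻¹ = kg⁻¹·m⁻²·s³·A².
Hz = s⁻¹.
So Hz⁻¹ = s.
Wb = kg·m²·s⁻²·A⁻¹.
So Wb⁻² = kg⁻²·m⁻⁴·s⁴·A².
Combining: kg²·Ω⁻¹·A·Hz⁻¹·Wb⁻² = kg² · (kg⁻¹·m⁻²·s³·A²) · A · s · (kg⁻²·m⁻⁴·s⁴·A²) = kg⁻¹·m⁻⁶·s⁸·A⁵.

kg⁻¹·m⁻⁶·s⁸·A⁵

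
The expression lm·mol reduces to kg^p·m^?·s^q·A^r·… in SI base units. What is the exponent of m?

0

lm = cd·sr = cd (luminous flux; sr is dimensionless).
Combining: lm·mol = cd · mol = mol·cd.
The exponent of m is 0.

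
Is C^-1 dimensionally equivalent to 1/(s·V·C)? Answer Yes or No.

No

Left side:
  C = A·s = s·A (charge = current × time).
  So C⁻¹ = s⁻¹·A⁻¹.
Right side:
  V = W/A (potential = power per current),
      = kg·m²·s⁻³·A⁻¹.
  So V⁻¹ = kg⁻¹·m⁻²·s³·A.
  C = A·s = s·A (charge = current × time).
  So C⁻¹ = s⁻¹·A⁻¹.
  Combining: s⁻¹·V⁻¹·C⁻¹ = s⁻¹ · (kg⁻¹·m⁻²·s³·A) · (s⁻¹·A⁻¹) = kg⁻¹·m⁻²·s.
Left is s⁻¹·A⁻¹; right is kg⁻¹·m⁻²·s — different.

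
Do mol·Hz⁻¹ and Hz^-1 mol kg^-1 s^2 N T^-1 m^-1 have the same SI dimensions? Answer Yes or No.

Left side:
  Hz = 1/s = s⁻¹ (frequency is cycles per second).
  So Hz⁻¹ = s.
  Combining: mol·Hz⁻¹ = mol · s = s·mol.
Right side:
  Hz = 1/s = s⁻¹ (frequency is cycles per second).
  So Hz⁻¹ = s.
  N = kg·m/s² = kg·m·s⁻² (force = mass × acceleration).
  T = Wb/m² (flux density = flux per area),
      = kg·s⁻²·A⁻¹.
  So T⁻¹ = kg⁻¹·s²·A.
  Combining: Hz⁻¹·mol·kg⁻¹·s²·N·T⁻¹·m⁻¹ = s · mol · kg⁻¹ · s² · (kg·m·s⁻²) · (kg⁻¹·s²·A) · m⁻¹ = kg⁻¹·s³·A·mol.
Left is s·mol; right is kg⁻¹·s³·A·mol — different.

No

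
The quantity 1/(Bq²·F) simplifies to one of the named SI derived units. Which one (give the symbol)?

Bq = 1/s = s⁻¹ (activity is decays per second).
So Bq⁻² = s².
F = C/V (capacitance = charge per voltage),
    = A·s/(kg·m²·s⁻³·A⁻¹) (substituting C and V),
    = kg⁻¹·m⁻²·s⁴·A².
So F⁻¹ = kg·m²·s⁻⁴·A⁻².
Combining: Bq⁻²·F⁻¹ = s² · (kg·m²·s⁻⁴·A⁻²) = kg·m²·s⁻²·A⁻².
kg·m²·s⁻²·A⁻² is the base-SI form of the henry.

H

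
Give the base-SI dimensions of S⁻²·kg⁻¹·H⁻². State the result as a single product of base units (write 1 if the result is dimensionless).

S = 1/Ω (conductance is reciprocal resistance),
    = kg⁻¹·m⁻²·s³·A².
So S⁻² = kg²·m⁴·s⁻⁶·A⁻⁴.
H = Wb/A (inductance = flux per current),
    = kg·m²·s⁻²·A⁻².
So H⁻² = kg⁻²·m⁻⁴·s⁴·A⁴.
Combining: S⁻²·kg⁻¹·H⁻² = (kg²·m⁴·s⁻⁶·A⁻⁴) · kg⁻¹ · (kg⁻²·m⁻⁴·s⁴·A⁴) = kg⁻¹·s⁻².

kg⁻¹·s⁻²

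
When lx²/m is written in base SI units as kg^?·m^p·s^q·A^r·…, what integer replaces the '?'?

lx = lm/m² (illuminance = luminous flux per area),
    = m⁻²·cd.
So lx² = m⁻⁴·cd².
Combining: m⁻¹·lx² = m⁻¹ · (m⁻⁴·cd²) = m⁻⁵·cd².
The exponent of kg is 0.

0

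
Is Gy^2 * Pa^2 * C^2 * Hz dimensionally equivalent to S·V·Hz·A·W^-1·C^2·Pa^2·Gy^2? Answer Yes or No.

No

Left side:
  Gy = J/kg (absorbed dose = energy per mass),
      = m²·s⁻².
  So Gy² = m⁴·s⁻⁴.
  Pa = N/m² (pressure = force per area),
      = kg·m⁻¹·s⁻².
  So Pa² = kg²·m⁻²·s⁻⁴.
  C = A·s = s·A (charge = current × time).
  So C² = s²·A².
  Hz = 1/s = s⁻¹ (frequency is cycles per second).
  Combining: Gy²·Pa²·C²·Hz = (m⁴·s⁻⁴) · (kg²·m⁻²·s⁻⁴) · (s²·A²) · s⁻¹ = kg²·m²·s⁻⁷·A².
Right side:
  S = kg⁻¹·m⁻²·s³·A².
  V = kg·m²·s⁻³·A⁻¹.
  Hz = s⁻¹.
  W = kg·m²·s⁻³.
  So W⁻¹ = kg⁻¹·m⁻²·s³.
  C = s·A.
  So C² = s²·A².
  Pa = kg·m⁻¹·s⁻².
  So Pa² = kg²·m⁻²·s⁻⁴.
  Gy = m²·s⁻².
  So Gy² = m⁴·s⁻⁴.
  Combining: S·V·Hz·A·W⁻¹·C²·Pa²·Gy² = (kg⁻¹·m⁻²·s³·A²) · (kg·m²·s⁻³·A⁻¹) · s⁻¹ · A · (kg⁻¹·m⁻²·s³) · (s²·A²) · (kg²·m⁻²·s⁻⁴) · (m⁴·s⁻⁴) = kg·s⁻⁴·A⁴.
Left is kg²·m²·s⁻⁷·A²; right is kg·s⁻⁴·A⁴ — different.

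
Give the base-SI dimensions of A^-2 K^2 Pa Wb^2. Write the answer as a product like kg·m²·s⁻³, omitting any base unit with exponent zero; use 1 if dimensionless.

Pa = kg·m⁻¹·s⁻².
Wb = kg·m²·s⁻²·A⁻¹.
So Wb² = kg²·m⁴·s⁻⁴·A⁻².
Combining: A⁻²·K²·Pa·Wb² = A⁻² · K² · (kg·m⁻¹·s⁻²) · (kg²·m⁴·s⁻⁴·A⁻²) = kg³·m³·s⁻⁶·A⁻⁴·K².

kg³·m³·s⁻⁶·A⁻⁴·K²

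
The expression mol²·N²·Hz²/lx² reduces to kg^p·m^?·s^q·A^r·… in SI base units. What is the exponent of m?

6

N = kg·m·s⁻².
So N² = kg²·m²·s⁻⁴.
lx = m⁻²·cd.
So lx⁻² = m⁴·cd⁻².
Hz = s⁻¹.
So Hz² = s⁻².
Combining: mol²·N²·lx⁻²·Hz² = mol² · (kg²·m²·s⁻⁴) · (m⁴·cd⁻²) · s⁻² = kg²·m⁶·s⁻⁶·mol²·cd⁻².
The exponent of m is 6.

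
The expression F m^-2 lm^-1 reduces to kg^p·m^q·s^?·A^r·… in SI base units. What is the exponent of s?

F = kg⁻¹·m⁻²·s⁴·A².
lm = cd.
So lm⁻¹ = cd⁻¹.
Combining: F·m⁻²·lm⁻¹ = (kg⁻¹·m⁻²·s⁴·A²) · m⁻² · cd⁻¹ = kg⁻¹·m⁻⁴·s⁴·A²·cd⁻¹.
The exponent of s is 4.

4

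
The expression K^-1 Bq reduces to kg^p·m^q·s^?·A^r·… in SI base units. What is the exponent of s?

Bq = s⁻¹.
Combining: K⁻¹·Bq = K⁻¹ · s⁻¹ = s⁻¹·K⁻¹.
The exponent of s is -1.

-1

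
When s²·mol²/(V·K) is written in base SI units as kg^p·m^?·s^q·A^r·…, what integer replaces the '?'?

-2

V = kg·m²·s⁻³·A⁻¹.
So V⁻¹ = kg⁻¹·m⁻²·s³·A.
Combining: s²·V⁻¹·K⁻¹·mol² = s² · (kg⁻¹·m⁻²·s³·A) · K⁻¹ · mol² = kg⁻¹·m⁻²·s⁵·A·K⁻¹·mol².
The exponent of m is -2.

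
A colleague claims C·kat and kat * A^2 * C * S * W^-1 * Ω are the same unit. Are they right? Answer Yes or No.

No

Left side:
  C = s·A.
  kat = s⁻¹·mol.
  Combining: C·kat = (s·A) · (s⁻¹·mol) = A·mol.
Right side:
  kat = mol/s = s⁻¹·mol (catalytic activity).
  C = A·s = s·A (charge = current × time).
  S = 1/Ω (conductance is reciprocal resistance),
      = kg⁻¹·m⁻²·s³·A².
  W = J/s (power = energy per time),
      = kg·m²·s⁻³.
  So W⁻¹ = kg⁻¹·m⁻²·s³.
  Ω = V/A (resistance = voltage per current),
      = kg·m²·s⁻³·A⁻².
  Combining: kat·A²·C·S·W⁻¹·Ω = (s⁻¹·mol) · A² · (s·A) · (kg⁻¹·m⁻²·s³·A²) · (kg⁻¹·m⁻²·s³) · (kg·m²·s⁻³·A⁻²) = kg⁻¹·m⁻²·s³·A³·mol.
Left is A·mol; right is kg⁻¹·m⁻²·s³·A³·mol — different.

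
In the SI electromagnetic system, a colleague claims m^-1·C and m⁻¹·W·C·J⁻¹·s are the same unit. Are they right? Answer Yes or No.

Left side:
  C = s·A.
  Combining: m⁻¹·C = m⁻¹ · (s·A) = m⁻¹·s·A.
Right side:
  W = J/s (power = energy per time),
      = kg·m²·s⁻³.
  C = A·s = s·A (charge = current × time).
  J = N·m (work = force × distance),
      = kg·m²·s⁻².
  So J⁻¹ = kg⁻¹·m⁻²·s².
  Combining: m⁻¹·W·C·J⁻¹·s = m⁻¹ · (kg·m²·s⁻³) · (s·A) · (kg⁻¹·m⁻²·s²) · s = m⁻¹·s·A.
Both reduce to m⁻¹·s·A.

Yes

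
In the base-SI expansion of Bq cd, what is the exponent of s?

Bq = s⁻¹.
Combining: Bq·cd = s⁻¹ · cd = s⁻¹·cd.
The exponent of s is -1.

-1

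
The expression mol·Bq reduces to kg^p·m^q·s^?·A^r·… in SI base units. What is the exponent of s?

-1

Bq = 1/s = s⁻¹ (activity is decays per second).
Combining: mol·Bq = mol · s⁻¹ = s⁻¹·mol.
The exponent of s is -1.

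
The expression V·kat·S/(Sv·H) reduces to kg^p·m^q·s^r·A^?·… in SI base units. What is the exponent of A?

Sv = m²·s⁻².
So Sv⁻¹ = m⁻²·s².
V = kg·m²·s⁻³·A⁻¹.
kat = s⁻¹·mol.
S = kg⁻¹·m⁻²·s³·A².
H = kg·m²·s⁻²·A⁻².
So H⁻¹ = kg⁻¹·m⁻²·s²·A².
Combining: Sv⁻¹·V·kat·S·H⁻¹ = (m⁻²·s²) · (kg·m²·s⁻³·A⁻¹) · (s⁻¹·mol) · (kg⁻¹·m⁻²·s³·A²) · (kg⁻¹·m⁻²·s²·A²) = kg⁻¹·m⁻⁴·s³·A³·mol.
The exponent of A is 3.

3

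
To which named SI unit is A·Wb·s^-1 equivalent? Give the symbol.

W

Wb = V·s (flux: a volt is a weber per second),
    = kg·m²·s⁻²·A⁻¹.
Combining: A·Wb·s⁻¹ = A · (kg·m²·s⁻²·A⁻¹) · s⁻¹ = kg·m²·s⁻³.
kg·m²·s⁻³ is the base-SI form of the watt.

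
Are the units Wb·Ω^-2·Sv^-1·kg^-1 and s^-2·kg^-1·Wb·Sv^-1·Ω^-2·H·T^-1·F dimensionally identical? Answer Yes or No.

Left side:
  Wb = kg·m²·s⁻²·A⁻¹.
  Ω = kg·m²·s⁻³·A⁻².
  So Ω⁻² = kg⁻²·m⁻⁴·s⁶·A⁴.
  Sv = m²·s⁻².
  So Sv⁻¹ = m⁻²·s².
  Combining: Wb·Ω⁻²·Sv⁻¹·kg⁻¹ = (kg·m²·s⁻²·A⁻¹) · (kg⁻²·m⁻⁴·s⁶·A⁴) · (m⁻²·s²) · kg⁻¹ = kg⁻²·m⁻⁴·s⁶·A³.
Right side:
  Wb = V·s (flux: a volt is a weber per second),
      = kg·m²·s⁻²·A⁻¹.
  Sv = J/kg (equivalent dose = energy per mass),
      = m²·s⁻².
  So Sv⁻¹ = m⁻²·s².
  Ω = V/A (resistance = voltage per current),
      = kg·m²·s⁻³·A⁻².
  So Ω⁻² = kg⁻²·m⁻⁴·s⁶·A⁴.
  H = Wb/A (inductance = flux per current),
      = kg·m²·s⁻²·A⁻².
  T = Wb/m² (flux density = flux per area),
      = kg·s⁻²·A⁻¹.
  So T⁻¹ = kg⁻¹·s²·A.
  F = C/V (capacitance = charge per voltage),
      = A·s/(kg·m²·s⁻³·A⁻¹) (substituting C and V),
      = kg⁻¹·m⁻²·s⁴·A².
  Combining: s⁻²·kg⁻¹·Wb·Sv⁻¹·Ω⁻²·H·T⁻¹·F = s⁻² · kg⁻¹ · (kg·m²·s⁻²·A⁻¹) · (m⁻²·s²) · (kg⁻²·m⁻⁴·s⁶·A⁴) · (kg·m²·s⁻²·A⁻²) · (kg⁻¹·s²·A) · (kg⁻¹·m⁻²·s⁴·A²) = kg⁻³·m⁻⁴·s⁸·A⁴.
Left is kg⁻²·m⁻⁴·s⁶·A³; right is kg⁻³·m⁻⁴·s⁸·A⁴ — different.

No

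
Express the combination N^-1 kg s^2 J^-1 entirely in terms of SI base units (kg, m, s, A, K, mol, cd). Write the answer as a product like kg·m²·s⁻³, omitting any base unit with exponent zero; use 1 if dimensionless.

kg⁻¹·m⁻³·s⁶

N = kg·m·s⁻².
So N⁻¹ = kg⁻¹·m⁻¹·s².
J = kg·m²·s⁻².
So J⁻¹ = kg⁻¹·m⁻²·s².
Combining: N⁻¹·kg·s²·J⁻¹ = (kg⁻¹·m⁻¹·s²) · kg · s² · (kg⁻¹·m⁻²·s²) = kg⁻¹·m⁻³·s⁶.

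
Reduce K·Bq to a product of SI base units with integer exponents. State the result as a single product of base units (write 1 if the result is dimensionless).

s⁻¹·K

Bq = 1/s = s⁻¹ (activity is decays per second).
Combining: K·Bq = K · s⁻¹ = s⁻¹·K.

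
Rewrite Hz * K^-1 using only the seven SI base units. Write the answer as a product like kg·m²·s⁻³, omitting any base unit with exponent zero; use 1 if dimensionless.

s⁻¹·K⁻¹

Hz = 1/s = s⁻¹ (frequency is cycles per second).
Combining: Hz·K⁻¹ = s⁻¹ · K⁻¹ = s⁻¹·K⁻¹.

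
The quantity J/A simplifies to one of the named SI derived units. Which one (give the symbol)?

J = N·m (work = force × distance),
    = kg·m²·s⁻².
Combining: A⁻¹·J = A⁻¹ · (kg·m²·s⁻²) = kg·m²·s⁻²·A⁻¹.
kg·m²·s⁻²·A⁻¹ is the base-SI form of the weber.

Wb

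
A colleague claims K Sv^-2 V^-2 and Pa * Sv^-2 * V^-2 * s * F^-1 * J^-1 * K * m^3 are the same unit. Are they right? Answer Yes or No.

No

Left side:
  Sv = J/kg (equivalent dose = energy per mass),
      = m²·s⁻².
  So Sv⁻² = m⁻⁴·s⁴.
  V = W/A (potential = power per current),
      = kg·m²·s⁻³·A⁻¹.
  So V⁻² = kg⁻²·m⁻⁴·s⁶·A².
  Combining: K·Sv⁻²·V⁻² = K · (m⁻⁴·s⁴) · (kg⁻²·m⁻⁴·s⁶·A²) = kg⁻²·m⁻⁸·s¹⁰·A²·K.
Right side:
  Pa = kg·m⁻¹·s⁻².
  Sv = m²·s⁻².
  So Sv⁻² = m⁻⁴·s⁴.
  V = kg·m²·s⁻³·A⁻¹.
  So V⁻² = kg⁻²·m⁻⁴·s⁶·A².
  F = kg⁻¹·m⁻²·s⁴·A².
  So F⁻¹ = kg·m²·s⁻⁴·A⁻².
  J = kg·m²·s⁻².
  So J⁻¹ = kg⁻¹·m⁻²·s².
  Combining: Pa·Sv⁻²·V⁻²·s·F⁻¹·J⁻¹·K·m³ = (kg·m⁻¹·s⁻²) · (m⁻⁴·s⁴) · (kg⁻²·m⁻⁴·s⁶·A²) · s · (kg·m²·s⁻⁴·A⁻²) · (kg⁻¹·m⁻²·s²) · K · m³ = kg⁻¹·m⁻⁶·s⁷·K.
Left is kg⁻²·m⁻⁸·s¹⁰·A²·K; right is kg⁻¹·m⁻⁶·s⁷·K — different.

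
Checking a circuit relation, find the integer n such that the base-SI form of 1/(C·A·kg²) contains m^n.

0

C = A·s = s·A (charge = current × time).
So C⁻¹ = s⁻¹·A⁻¹.
Combining: C⁻¹·A⁻¹·kg⁻² = (s⁻¹·A⁻¹) · A⁻¹ · kg⁻² = kg⁻²·s⁻¹·A⁻².
The exponent of m is 0.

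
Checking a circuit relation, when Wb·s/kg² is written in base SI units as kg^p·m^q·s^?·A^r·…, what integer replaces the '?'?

-1

Wb = V·s (flux: a volt is a weber per second),
    = kg·m²·s⁻²·A⁻¹.
Combining: Wb·kg⁻²·s = (kg·m²·s⁻²·A⁻¹) · kg⁻² · s = kg⁻¹·m²·s⁻¹·A⁻¹.
The exponent of s is -1.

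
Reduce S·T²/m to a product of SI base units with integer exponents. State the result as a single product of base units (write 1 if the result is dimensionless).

S = kg⁻¹·m⁻²·s³·A².
T = kg·s⁻²·A⁻¹.
So T² = kg²·s⁻⁴·A⁻².
Combining: S·m⁻¹·T² = (kg⁻¹·m⁻²·s³·A²) · m⁻¹ · (kg²·s⁻⁴·A⁻²) = kg·m⁻³·s⁻¹.

kg·m⁻³·s⁻¹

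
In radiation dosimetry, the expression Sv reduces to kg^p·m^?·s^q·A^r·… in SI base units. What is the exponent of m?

Sv = J/kg (equivalent dose = energy per mass),
    = m²·s⁻².
The exponent of m is 2.

2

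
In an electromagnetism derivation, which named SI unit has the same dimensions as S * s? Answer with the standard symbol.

F

S = 1/Ω (conductance is reciprocal resistance),
    = kg⁻¹·m⁻²·s³·A².
Combining: S·s = (kg⁻¹·m⁻²·s³·A²) · s = kg⁻¹·m⁻²·s⁴·A².
kg⁻¹·m⁻²·s⁴·A² is the base-SI form of the farad.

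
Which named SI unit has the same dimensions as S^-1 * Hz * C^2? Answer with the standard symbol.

J

S = kg⁻¹·m⁻²·s³·A².
So S⁻¹ = kg·m²·s⁻³·A⁻².
Hz = s⁻¹.
C = s·A.
So C² = s²·A².
Combining: S⁻¹·Hz·C² = (kg·m²·s⁻³·A⁻²) · s⁻¹ · (s²·A²) = kg·m²·s⁻².
kg·m²·s⁻² is the base-SI form of the joule.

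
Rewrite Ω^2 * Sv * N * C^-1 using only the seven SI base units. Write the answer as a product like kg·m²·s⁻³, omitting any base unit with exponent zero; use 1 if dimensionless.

Ω = V/A (resistance = voltage per current),
    = kg·m²·s⁻³·A⁻².
So Ω² = kg²·m⁴·s⁻⁶·A⁻⁴.
Sv = J/kg (equivalent dose = energy per mass),
    = m²·s⁻².
N = kg·m/s² = kg·m·s⁻² (force = mass × acceleration).
C = A·s = s·A (charge = current × time).
So C⁻¹ = s⁻¹·A⁻¹.
Combining: Ω²·Sv·N·C⁻¹ = (kg²·m⁴·s⁻⁶·A⁻⁴) · (m²·s⁻²) · (kg·m·s⁻²) · (s⁻¹·A⁻¹) = kg³·m⁷·s⁻¹¹·A⁻⁵.

kg³·m⁷·s⁻¹¹·A⁻⁵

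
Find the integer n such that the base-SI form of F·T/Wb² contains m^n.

F = kg⁻¹·m⁻²·s⁴·A².
Wb = kg·m²·s⁻²·A⁻¹.
So Wb⁻² = kg⁻²·m⁻⁴·s⁴·A².
T = kg·s⁻²·A⁻¹.
Combining: F·Wb⁻²·T = (kg⁻¹·m⁻²·s⁴·A²) · (kg⁻²·m⁻⁴·s⁴·A²) · (kg·s⁻²·A⁻¹) = kg⁻²·m⁻⁶·s⁶·A³.
The exponent of m is -6.

-6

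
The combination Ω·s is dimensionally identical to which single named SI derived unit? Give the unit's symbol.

H

Ω = V/A (resistance = voltage per current),
    = kg·m²·s⁻³·A⁻².
Combining: Ω·s = (kg·m²·s⁻³·A⁻²) · s = kg·m²·s⁻²·A⁻².
kg·m²·s⁻²·A⁻² is the base-SI form of the henry.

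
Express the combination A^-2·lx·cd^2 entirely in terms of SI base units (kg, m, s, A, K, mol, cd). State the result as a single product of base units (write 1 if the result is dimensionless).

lx = lm/m² (illuminance = luminous flux per area),
    = m⁻²·cd.
Combining: A⁻²·lx·cd² = A⁻² · (m⁻²·cd) · cd² = m⁻²·A⁻²·cd³.

m⁻²·A⁻²·cd³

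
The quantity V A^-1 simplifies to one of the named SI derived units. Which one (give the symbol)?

Ω

V = W/A (potential = power per current),
    = kg·m²·s⁻³·A⁻¹.
Combining: V·A⁻¹ = (kg·m²·s⁻³·A⁻¹) · A⁻¹ = kg·m²·s⁻³·A⁻².
kg·m²·s⁻³·A⁻² is the base-SI form of the ohm.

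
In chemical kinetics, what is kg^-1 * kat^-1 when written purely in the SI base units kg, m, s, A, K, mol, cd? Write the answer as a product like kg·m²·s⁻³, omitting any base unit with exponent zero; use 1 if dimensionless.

kg⁻¹·s·mol⁻¹

kat = s⁻¹·mol.
So kat⁻¹ = s·mol⁻¹.
Combining: kg⁻¹·kat⁻¹ = kg⁻¹ · (s·mol⁻¹) = kg⁻¹·s·mol⁻¹.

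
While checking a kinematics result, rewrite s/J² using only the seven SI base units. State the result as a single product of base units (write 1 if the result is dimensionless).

J = N·m (work = force × distance),
    = kg·m²·s⁻².
So J⁻² = kg⁻²·m⁻⁴·s⁴.
Combining: s·J⁻² = s · (kg⁻²·m⁻⁴·s⁴) = kg⁻²·m⁻⁴·s⁵.

kg⁻²·m⁻⁴·s⁵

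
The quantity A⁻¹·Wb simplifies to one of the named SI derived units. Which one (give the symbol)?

Wb = V·s (flux: a volt is a weber per second),
    = kg·m²·s⁻²·A⁻¹.
Combining: A⁻¹·Wb = A⁻¹ · (kg·m²·s⁻²·A⁻¹) = kg·m²·s⁻²·A⁻².
kg·m²·s⁻²·A⁻² is the base-SI form of the henry.

H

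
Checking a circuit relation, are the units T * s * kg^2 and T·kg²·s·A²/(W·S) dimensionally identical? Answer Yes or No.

Left side:
  T = Wb/m² (flux density = flux per area),
      = kg·s⁻²·A⁻¹.
  Combining: T·s·kg² = (kg·s⁻²·A⁻¹) · s · kg² = kg³·s⁻¹·A⁻¹.
Right side:
  T = kg·s⁻²·A⁻¹.
  W = kg·m²·s⁻³.
  So W⁻¹ = kg⁻¹·m⁻²·s³.
  S = kg⁻¹·m⁻²·s³·A².
  So S⁻¹ = kg·m²·s⁻³·A⁻².
  Combining: T·W⁻¹·kg²·S⁻¹·s·A² = (kg·s⁻²·A⁻¹) · (kg⁻¹·m⁻²·s³) · kg² · (kg·m²·s⁻³·A⁻²) · s · A² = kg³·s⁻¹·A⁻¹.
Both reduce to kg³·s⁻¹·A⁻¹.

Yes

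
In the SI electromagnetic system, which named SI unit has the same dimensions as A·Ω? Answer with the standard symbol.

V

Ω = V/A (resistance = voltage per current),
    = kg·m²·s⁻³·A⁻².
Combining: A·Ω = A · (kg·m²·s⁻³·A⁻²) = kg·m²·s⁻³·A⁻¹.
kg·m²·s⁻³·A⁻¹ is the base-SI form of the volt.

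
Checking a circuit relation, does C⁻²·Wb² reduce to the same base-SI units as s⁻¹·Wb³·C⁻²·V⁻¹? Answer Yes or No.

Left side:
  C = A·s = s·A (charge = current × time).
  So C⁻² = s⁻²·A⁻².
  Wb = V·s (flux: a volt is a weber per second),
      = kg·m²·s⁻²·A⁻¹.
  So Wb² = kg²·m⁴·s⁻⁴·A⁻².
  Combining: C⁻²·Wb² = (s⁻²·A⁻²) · (kg²·m⁴·s⁻⁴·A⁻²) = kg²·m⁴·s⁻⁶·A⁻⁴.
Right side:
  Wb = kg·m²·s⁻²·A⁻¹.
  So Wb³ = kg³·m⁶·s⁻⁶·A⁻³.
  C = s·A.
  So C⁻² = s⁻²·A⁻².
  V = kg·m²·s⁻³·A⁻¹.
  So V⁻¹ = kg⁻¹·m⁻²·s³·A.
  Combining: s⁻¹·Wb³·C⁻²·V⁻¹ = s⁻¹ · (kg³·m⁶·s⁻⁶·A⁻³) · (s⁻²·A⁻²) · (kg⁻¹·m⁻²·s³·A) = kg²·m⁴·s⁻⁶·A⁻⁴.
Both reduce to kg²·m⁴·s⁻⁶·A⁻⁴.

Yes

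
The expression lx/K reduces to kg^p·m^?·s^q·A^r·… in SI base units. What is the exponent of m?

-2

lx = m⁻²·cd.
Combining: K⁻¹·lx = K⁻¹ · (m⁻²·cd) = m⁻²·K⁻¹·cd.
The exponent of m is -2.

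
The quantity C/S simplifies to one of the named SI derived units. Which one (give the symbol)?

S = 1/Ω (conductance is reciprocal resistance),
    = kg⁻¹·m⁻²·s³·A².
So S⁻¹ = kg·m²·s⁻³·A⁻².
C = A·s = s·A (charge = current × time).
Combining: S⁻¹·C = (kg·m²·s⁻³·A⁻²) · (s·A) = kg·m²·s⁻²·A⁻¹.
kg·m²·s⁻²·A⁻¹ is the base-SI form of the weber.

Wb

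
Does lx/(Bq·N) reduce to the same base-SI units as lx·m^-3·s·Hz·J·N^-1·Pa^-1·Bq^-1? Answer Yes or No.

Left side:
  Bq = 1/s = s⁻¹ (activity is decays per second).
  So Bq⁻¹ = s.
  N = kg·m/s² = kg·m·s⁻² (force = mass × acceleration).
  So N⁻¹ = kg⁻¹·m⁻¹·s².
  lx = lm/m² (illuminance = luminous flux per area),
      = m⁻²·cd.
  Combining: Bq⁻¹·N⁻¹·lx = s · (kg⁻¹·m⁻¹·s²) · (m⁻²·cd) = kg⁻¹·m⁻³·s³·cd.
Right side:
  lx = lm/m² (illuminance = luminous flux per area),
      = m⁻²·cd.
  Hz = 1/s = s⁻¹ (frequency is cycles per second).
  J = N·m (work = force × distance),
      = kg·m²·s⁻².
  N = kg·m/s² = kg·m·s⁻² (force = mass × acceleration).
  So N⁻¹ = kg⁻¹·m⁻¹·s².
  Pa = N/m² (pressure = force per area),
      = kg·m⁻¹·s⁻².
  So Pa⁻¹ = kg⁻¹·m·s².
  Bq = 1/s = s⁻¹ (activity is decays per second).
  So Bq⁻¹ = s.
  Combining: lx·m⁻³·s·Hz·J·N⁻¹·Pa⁻¹·Bq⁻¹ = (m⁻²·cd) · m⁻³ · s · s⁻¹ · (kg·m²·s⁻²) · (kg⁻¹·m⁻¹·s²) · (kg⁻¹·m·s²) · s = kg⁻¹·m⁻³·s³·cd.
Both reduce to kg⁻¹·m⁻³·s³·cd.

Yes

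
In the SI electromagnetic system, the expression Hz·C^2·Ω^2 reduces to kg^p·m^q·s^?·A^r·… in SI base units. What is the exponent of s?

Hz = s⁻¹.
C = s·A.
So C² = s²·A².
Ω = kg·m²·s⁻³·A⁻².
So Ω² = kg²·m⁴·s⁻⁶·A⁻⁴.
Combining: Hz·C²·Ω² = s⁻¹ · (s²·A²) · (kg²·m⁴·s⁻⁶·A⁻⁴) = kg²·m⁴·s⁻⁵·A⁻².
The exponent of s is -5.

-5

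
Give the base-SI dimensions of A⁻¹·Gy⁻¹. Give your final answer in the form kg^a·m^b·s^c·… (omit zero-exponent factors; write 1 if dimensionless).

Gy = m²·s⁻².
So Gy⁻¹ = m⁻²·s².
Combining: A⁻¹·Gy⁻¹ = A⁻¹ · (m⁻²·s²) = m⁻²·s²·A⁻¹.

m⁻²·s²·A⁻¹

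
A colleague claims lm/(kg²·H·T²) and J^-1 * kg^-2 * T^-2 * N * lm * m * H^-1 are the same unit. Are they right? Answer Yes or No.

Yes

Left side:
  lm = cd·sr = cd (luminous flux; sr is dimensionless).
  H = Wb/A (inductance = flux per current),
      = kg·m²·s⁻²·A⁻².
  So H⁻¹ = kg⁻¹·m⁻²·s²·A².
  T = Wb/m² (flux density = flux per area),
      = kg·s⁻²·A⁻¹.
  So T⁻² = kg⁻²·s⁴·A².
  Combining: kg⁻²·lm·H⁻¹·T⁻² = kg⁻² · cd · (kg⁻¹·m⁻²·s²·A²) · (kg⁻²·s⁴·A²) = kg⁻⁵·m⁻²·s⁶·A⁴·cd.
Right side:
  J = N·m (work = force × distance),
      = kg·m²·s⁻².
  So J⁻¹ = kg⁻¹·m⁻²·s².
  T = Wb/m² (flux density = flux per area),
      = kg·s⁻²·A⁻¹.
  So T⁻² = kg⁻²·s⁴·A².
  N = kg·m/s² = kg·m·s⁻² (force = mass × acceleration).
  lm = cd·sr = cd (luminous flux; sr is dimensionless).
  H = Wb/A (inductance = flux per current),
      = kg·m²·s⁻²·A⁻².
  So H⁻¹ = kg⁻¹·m⁻²·s²·A².
  Combining: J⁻¹·kg⁻²·T⁻²·N·lm·m·H⁻¹ = (kg⁻¹·m⁻²·s²) · kg⁻² · (kg⁻²·s⁴·A²) · (kg·m·s⁻²) · cd · m · (kg⁻¹·m⁻²·s²·A²) = kg⁻⁵·m⁻²·s⁶·A⁴·cd.
Both reduce to kg⁻⁵·m⁻²·s⁶·A⁴·cd.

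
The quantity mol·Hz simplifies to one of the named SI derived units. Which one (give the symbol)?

Hz = 1/s = s⁻¹ (frequency is cycles per second).
Combining: mol·Hz = mol · s⁻¹ = s⁻¹·mol.
s⁻¹·mol is the base-SI form of the katal.

kat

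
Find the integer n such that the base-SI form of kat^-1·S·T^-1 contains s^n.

kat = s⁻¹·mol.
So kat⁻¹ = s·mol⁻¹.
S = kg⁻¹·m⁻²·s³·A².
T = kg·s⁻²·A⁻¹.
So T⁻¹ = kg⁻¹·s²·A.
Combining: kat⁻¹·S·T⁻¹ = (s·mol⁻¹) · (kg⁻¹·m⁻²·s³·A²) · (kg⁻¹·s²·A) = kg⁻²·m⁻²·s⁶·A³·mol⁻¹.
The exponent of s is 6.

6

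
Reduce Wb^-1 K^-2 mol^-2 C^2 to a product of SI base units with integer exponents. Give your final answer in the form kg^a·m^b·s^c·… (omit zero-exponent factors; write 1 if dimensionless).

Wb = kg·m²·s⁻²·A⁻¹.
So Wb⁻¹ = kg⁻¹·m⁻²·s²·A.
C = s·A.
So C² = s²·A².
Combining: Wb⁻¹·K⁻²·mol⁻²·C² = (kg⁻¹·m⁻²·s²·A) · K⁻² · mol⁻² · (s²·A²) = kg⁻¹·m⁻²·s⁴·A³·K⁻²·mol⁻².

kg⁻¹·m⁻²·s⁴·A³·K⁻²·mol⁻²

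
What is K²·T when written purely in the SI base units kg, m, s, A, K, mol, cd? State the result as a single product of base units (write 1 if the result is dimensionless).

T = Wb/m² (flux density = flux per area),
    = kg·s⁻²·A⁻¹.
Combining: K²·T = K² · (kg·s⁻²·A⁻¹) = kg·s⁻²·A⁻¹·K².

kg·s⁻²·A⁻¹·K²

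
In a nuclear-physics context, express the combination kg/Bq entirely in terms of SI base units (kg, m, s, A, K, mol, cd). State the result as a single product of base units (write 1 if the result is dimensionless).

Bq = s⁻¹.
So Bq⁻¹ = s.
Combining: Bq⁻¹·kg = s · kg = kg·s.

kg·s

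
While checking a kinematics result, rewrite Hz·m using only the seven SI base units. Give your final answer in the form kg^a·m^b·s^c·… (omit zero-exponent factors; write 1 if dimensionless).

m·s⁻¹

Hz = s⁻¹.
Combining: Hz·m = s⁻¹ · m = m·s⁻¹.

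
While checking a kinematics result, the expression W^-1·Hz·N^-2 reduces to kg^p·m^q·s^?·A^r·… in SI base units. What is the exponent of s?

6

W = J/s (power = energy per time),
    = kg·m²·s⁻³.
So W⁻¹ = kg⁻¹·m⁻²·s³.
Hz = 1/s = s⁻¹ (frequency is cycles per second).
N = kg·m/s² = kg·m·s⁻² (force = mass × acceleration).
So N⁻² = kg⁻²·m⁻²·s⁴.
Combining: W⁻¹·Hz·N⁻² = (kg⁻¹·m⁻²·s³) · s⁻¹ · (kg⁻²·m⁻²·s⁴) = kg⁻³·m⁻⁴·s⁶.
The exponent of s is 6.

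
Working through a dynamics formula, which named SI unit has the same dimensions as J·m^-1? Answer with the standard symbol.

N

J = N·m (work = force × distance),
    = kg·m²·s⁻².
Combining: J·m⁻¹ = (kg·m²·s⁻²) · m⁻¹ = kg·m·s⁻².
kg·m·s⁻² is the base-SI form of the newton.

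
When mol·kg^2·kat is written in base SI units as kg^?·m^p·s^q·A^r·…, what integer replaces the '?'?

2

kat = mol/s = s⁻¹·mol (catalytic activity).
Combining: mol·kg²·kat = mol · kg² · (s⁻¹·mol) = kg²·s⁻¹·mol².
The exponent of kg is 2.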